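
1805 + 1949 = 3754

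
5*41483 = 207415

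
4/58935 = 4/58935=0.00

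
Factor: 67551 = 3^1*11^1*23^1* 89^1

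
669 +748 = 1417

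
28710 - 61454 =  - 32744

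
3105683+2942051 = 6047734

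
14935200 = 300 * 49784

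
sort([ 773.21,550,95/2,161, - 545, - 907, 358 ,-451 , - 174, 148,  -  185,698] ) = [ - 907,-545, - 451,-185,-174,95/2 , 148, 161, 358,550,  698, 773.21 ] 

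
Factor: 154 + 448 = 602 =2^1*7^1*43^1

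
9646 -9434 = 212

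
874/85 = 874/85 = 10.28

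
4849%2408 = 33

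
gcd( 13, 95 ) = 1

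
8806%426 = 286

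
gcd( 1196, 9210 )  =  2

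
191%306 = 191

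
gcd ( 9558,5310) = 1062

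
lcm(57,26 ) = 1482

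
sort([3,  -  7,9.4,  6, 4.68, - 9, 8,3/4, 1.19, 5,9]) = [ - 9,-7,3/4, 1.19, 3, 4.68, 5, 6, 8, 9, 9.4] 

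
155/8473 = 155/8473 = 0.02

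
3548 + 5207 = 8755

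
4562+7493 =12055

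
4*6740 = 26960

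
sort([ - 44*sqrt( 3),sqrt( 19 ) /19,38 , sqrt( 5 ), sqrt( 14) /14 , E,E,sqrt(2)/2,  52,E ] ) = [ - 44*sqrt( 3),sqrt(19)/19,sqrt( 14 ) /14 , sqrt( 2 ) /2,sqrt(5) , E, E,E,  38, 52]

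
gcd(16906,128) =2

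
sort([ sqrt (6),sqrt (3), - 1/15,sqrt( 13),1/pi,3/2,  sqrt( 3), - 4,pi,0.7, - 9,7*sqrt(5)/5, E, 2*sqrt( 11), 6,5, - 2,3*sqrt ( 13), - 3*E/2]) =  [ - 9,- 3 *E/2, - 4,  -  2, - 1/15, 1/pi,0.7 , 3/2,sqrt( 3),sqrt( 3),sqrt( 6 ), E,7*sqrt( 5 ) /5,  pi,sqrt( 13 ) , 5,  6, 2*sqrt( 11),3*sqrt (13 ) ] 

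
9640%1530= 460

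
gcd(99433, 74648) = 1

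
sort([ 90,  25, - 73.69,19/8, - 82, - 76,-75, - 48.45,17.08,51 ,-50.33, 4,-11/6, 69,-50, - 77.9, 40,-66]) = [ - 82,-77.9, -76  , - 75, - 73.69,  -  66, - 50.33 , - 50 , - 48.45, - 11/6,19/8, 4,17.08, 25,40,51,69,90 ] 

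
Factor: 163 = 163^1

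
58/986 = 1/17=0.06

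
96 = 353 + -257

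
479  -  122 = 357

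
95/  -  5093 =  - 1 + 4998/5093 = - 0.02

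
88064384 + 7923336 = 95987720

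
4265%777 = 380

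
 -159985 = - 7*22855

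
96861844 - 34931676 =61930168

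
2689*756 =2032884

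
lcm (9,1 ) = 9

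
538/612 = 269/306 = 0.88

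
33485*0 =0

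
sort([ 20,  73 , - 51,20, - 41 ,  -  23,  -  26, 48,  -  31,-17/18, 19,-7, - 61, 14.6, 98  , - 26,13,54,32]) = [ - 61, - 51,-41,  -  31 , - 26, - 26,- 23,  -  7, - 17/18, 13, 14.6, 19,20, 20,32, 48, 54 , 73,98 ]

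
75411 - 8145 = 67266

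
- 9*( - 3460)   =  31140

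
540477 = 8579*63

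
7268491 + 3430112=10698603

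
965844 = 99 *9756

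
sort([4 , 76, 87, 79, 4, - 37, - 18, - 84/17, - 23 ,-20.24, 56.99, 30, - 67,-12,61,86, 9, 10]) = [ - 67, - 37, - 23, - 20.24, - 18,- 12, - 84/17, 4, 4, 9, 10, 30, 56.99, 61, 76, 79, 86, 87]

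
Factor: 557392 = 2^4*11^1 * 3167^1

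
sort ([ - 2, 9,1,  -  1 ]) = [-2, - 1,  1, 9]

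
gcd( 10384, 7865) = 11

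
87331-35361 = 51970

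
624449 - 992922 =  - 368473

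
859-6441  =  -5582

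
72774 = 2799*26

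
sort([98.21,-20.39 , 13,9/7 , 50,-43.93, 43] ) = [ - 43.93,  -  20.39, 9/7,13,43, 50, 98.21]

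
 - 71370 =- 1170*61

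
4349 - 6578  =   - 2229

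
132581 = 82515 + 50066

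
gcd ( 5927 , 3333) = 1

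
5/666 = 5/666 =0.01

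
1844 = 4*461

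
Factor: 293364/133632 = 2^( - 7)*281^1 =281/128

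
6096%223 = 75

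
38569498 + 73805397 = 112374895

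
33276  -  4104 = 29172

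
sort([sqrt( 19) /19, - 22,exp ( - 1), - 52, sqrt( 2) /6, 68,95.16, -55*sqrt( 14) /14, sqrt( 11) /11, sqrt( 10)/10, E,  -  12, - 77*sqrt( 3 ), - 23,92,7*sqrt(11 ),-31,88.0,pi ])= [-77*sqrt (3),  -  52, - 31,-23, - 22, - 55*sqrt( 14)/14, - 12,sqrt( 19) /19,sqrt( 2) /6,sqrt(11 ) /11,sqrt( 10) /10,exp( - 1),E, pi,7*sqrt( 11 ), 68,88.0,92,95.16] 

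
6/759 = 2/253 = 0.01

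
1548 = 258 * 6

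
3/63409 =3/63409 =0.00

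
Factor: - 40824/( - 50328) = 189/233  =  3^3*7^1*233^ ( - 1)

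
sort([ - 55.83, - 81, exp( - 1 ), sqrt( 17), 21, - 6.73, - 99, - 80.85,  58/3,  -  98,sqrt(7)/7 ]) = [ - 99, - 98, - 81, - 80.85, - 55.83, - 6.73, exp( - 1 ), sqrt( 7)/7,sqrt( 17), 58/3, 21]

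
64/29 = 64/29  =  2.21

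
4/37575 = 4/37575 = 0.00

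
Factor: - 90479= -173^1*523^1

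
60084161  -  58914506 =1169655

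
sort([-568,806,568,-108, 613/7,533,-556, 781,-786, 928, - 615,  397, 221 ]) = [ - 786, -615, - 568, - 556 ,  -  108, 613/7,221 , 397,533,  568,  781,806, 928]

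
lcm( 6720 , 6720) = 6720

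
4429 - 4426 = 3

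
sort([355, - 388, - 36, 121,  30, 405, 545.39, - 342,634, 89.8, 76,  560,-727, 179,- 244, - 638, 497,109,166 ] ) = [ -727, - 638, - 388, - 342, - 244 , - 36, 30, 76, 89.8, 109, 121,166, 179,355, 405, 497 , 545.39, 560, 634]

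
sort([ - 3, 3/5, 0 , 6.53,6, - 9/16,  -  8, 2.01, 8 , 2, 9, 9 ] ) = [-8, - 3,  -  9/16,0,  3/5, 2, 2.01, 6,  6.53, 8 , 9, 9]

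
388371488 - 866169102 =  -477797614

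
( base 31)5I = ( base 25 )6n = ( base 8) 255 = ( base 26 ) 6H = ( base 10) 173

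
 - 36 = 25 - 61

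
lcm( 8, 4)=8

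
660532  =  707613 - 47081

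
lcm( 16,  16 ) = 16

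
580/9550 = 58/955 = 0.06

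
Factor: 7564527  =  3^2*19^1*31^1*1427^1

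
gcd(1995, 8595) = 15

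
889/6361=889/6361 = 0.14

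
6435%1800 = 1035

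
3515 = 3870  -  355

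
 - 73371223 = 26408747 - 99779970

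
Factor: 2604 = 2^2*3^1*7^1*31^1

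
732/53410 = 366/26705 = 0.01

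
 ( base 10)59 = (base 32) 1r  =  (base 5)214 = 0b111011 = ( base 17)38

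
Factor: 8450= 2^1*5^2*13^2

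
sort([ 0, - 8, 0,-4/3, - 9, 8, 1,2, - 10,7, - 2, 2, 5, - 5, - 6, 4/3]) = [ - 10, - 9,- 8, - 6, - 5,- 2, - 4/3,0, 0, 1, 4/3, 2,2,  5, 7 , 8]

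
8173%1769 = 1097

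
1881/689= 2+503/689=2.73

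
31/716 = 31/716 = 0.04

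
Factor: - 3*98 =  - 294  =  -2^1*3^1*7^2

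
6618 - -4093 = 10711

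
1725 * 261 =450225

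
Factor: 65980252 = 2^2*13^1*239^1*5309^1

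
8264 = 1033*8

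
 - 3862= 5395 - 9257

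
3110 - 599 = 2511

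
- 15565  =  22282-37847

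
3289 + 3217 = 6506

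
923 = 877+46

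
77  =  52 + 25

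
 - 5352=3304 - 8656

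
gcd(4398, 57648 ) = 6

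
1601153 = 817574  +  783579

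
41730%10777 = 9399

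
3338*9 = 30042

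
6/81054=1/13509 = 0.00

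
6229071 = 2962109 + 3266962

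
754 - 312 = 442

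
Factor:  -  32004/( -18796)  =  3^2 * 7^1*37^ ( - 1)=63/37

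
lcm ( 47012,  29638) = 1363348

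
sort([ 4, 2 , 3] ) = [2,  3 , 4] 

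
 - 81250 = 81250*( - 1) 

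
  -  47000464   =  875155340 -922155804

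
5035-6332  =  -1297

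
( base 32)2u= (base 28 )3A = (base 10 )94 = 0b1011110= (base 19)4I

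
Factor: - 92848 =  - 2^4*7^1*829^1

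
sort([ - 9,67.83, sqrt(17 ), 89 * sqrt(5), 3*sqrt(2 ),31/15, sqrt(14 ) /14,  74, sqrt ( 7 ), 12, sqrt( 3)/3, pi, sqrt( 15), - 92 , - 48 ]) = [ - 92, - 48, - 9, sqrt( 14) /14,  sqrt( 3)/3,31/15,sqrt( 7), pi, sqrt(15),sqrt(17), 3 * sqrt( 2), 12, 67.83, 74, 89 * sqrt ( 5 )]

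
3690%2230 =1460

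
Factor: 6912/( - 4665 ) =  - 2304/1555 = -2^8*3^2 * 5^( - 1)*311^( - 1)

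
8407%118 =29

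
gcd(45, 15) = 15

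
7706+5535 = 13241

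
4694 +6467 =11161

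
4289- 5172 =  - 883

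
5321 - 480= 4841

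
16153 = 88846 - 72693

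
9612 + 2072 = 11684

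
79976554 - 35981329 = 43995225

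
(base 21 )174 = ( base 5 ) 4332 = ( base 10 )592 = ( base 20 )19c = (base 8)1120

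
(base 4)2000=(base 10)128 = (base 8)200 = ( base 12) A8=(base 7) 242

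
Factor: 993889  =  13^2*5881^1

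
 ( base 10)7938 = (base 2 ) 1111100000010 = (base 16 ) 1F02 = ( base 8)17402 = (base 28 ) A3E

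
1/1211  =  1/1211 = 0.00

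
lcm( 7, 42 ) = 42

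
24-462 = -438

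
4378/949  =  4378/949   =  4.61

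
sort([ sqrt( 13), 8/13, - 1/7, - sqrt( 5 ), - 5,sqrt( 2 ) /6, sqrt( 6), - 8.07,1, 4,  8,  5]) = [ - 8.07, - 5, - sqrt( 5),-1/7,sqrt( 2)/6 , 8/13,1, sqrt( 6),sqrt( 13),4,  5,8]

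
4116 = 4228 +-112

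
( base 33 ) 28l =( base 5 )34323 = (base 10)2463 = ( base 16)99F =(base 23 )4f2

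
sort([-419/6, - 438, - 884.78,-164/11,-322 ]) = [ - 884.78, - 438 ,  -  322,-419/6, - 164/11]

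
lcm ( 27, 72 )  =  216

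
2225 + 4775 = 7000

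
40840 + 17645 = 58485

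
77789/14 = 5556+5/14 = 5556.36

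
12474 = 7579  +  4895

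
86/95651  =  86/95651  =  0.00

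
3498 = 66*53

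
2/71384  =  1/35692 = 0.00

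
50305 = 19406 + 30899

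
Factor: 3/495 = 1/165 = 3^( - 1)*5^( - 1)*11^( - 1 ) 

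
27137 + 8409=35546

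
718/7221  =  718/7221 = 0.10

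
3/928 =3/928 = 0.00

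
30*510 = 15300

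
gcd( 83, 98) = 1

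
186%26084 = 186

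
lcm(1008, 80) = 5040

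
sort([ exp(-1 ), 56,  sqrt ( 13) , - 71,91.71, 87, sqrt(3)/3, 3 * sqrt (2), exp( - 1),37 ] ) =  [ - 71, exp(  -  1),exp( - 1),sqrt(3)/3,sqrt( 13 ), 3*sqrt(2),37,56,87,91.71]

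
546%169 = 39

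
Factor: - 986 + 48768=2^1*7^1*3413^1 = 47782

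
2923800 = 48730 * 60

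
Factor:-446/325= - 2^1*5^ ( - 2) * 13^( - 1)*223^1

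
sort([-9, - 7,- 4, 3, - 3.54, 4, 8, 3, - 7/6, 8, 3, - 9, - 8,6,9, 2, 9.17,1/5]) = [-9  , - 9, - 8,-7, - 4, - 3.54,-7/6, 1/5,2, 3, 3,3,  4, 6 , 8 , 8, 9, 9.17 ] 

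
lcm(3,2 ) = 6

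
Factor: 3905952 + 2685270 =6591222 = 2^1*3^2*11^1*33289^1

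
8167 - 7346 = 821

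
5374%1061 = 69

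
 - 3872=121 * ( - 32)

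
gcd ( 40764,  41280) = 516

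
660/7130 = 66/713 = 0.09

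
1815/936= 1 + 293/312 = 1.94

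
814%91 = 86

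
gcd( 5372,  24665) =1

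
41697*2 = 83394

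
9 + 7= 16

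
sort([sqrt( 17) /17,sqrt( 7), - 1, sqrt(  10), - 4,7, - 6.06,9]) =[ - 6.06, - 4,  -  1, sqrt( 17)/17 , sqrt( 7),sqrt (10),7 , 9]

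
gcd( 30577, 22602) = 1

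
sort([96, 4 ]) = [4,96]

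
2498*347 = 866806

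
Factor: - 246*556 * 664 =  - 90819264 = -2^6*3^1*41^1*83^1*139^1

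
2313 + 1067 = 3380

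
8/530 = 4/265=0.02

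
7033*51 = 358683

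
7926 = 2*3963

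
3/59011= 3/59011 = 0.00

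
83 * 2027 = 168241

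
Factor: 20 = 2^2*5^1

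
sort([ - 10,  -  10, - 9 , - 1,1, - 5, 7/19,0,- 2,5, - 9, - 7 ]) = [ - 10,  -  10, -9,- 9,  -  7, - 5,-2,  -  1,0,7/19,1,5]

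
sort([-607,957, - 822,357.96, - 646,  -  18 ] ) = [ - 822, - 646, - 607, -18, 357.96,957] 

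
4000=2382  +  1618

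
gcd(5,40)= 5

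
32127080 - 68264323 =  - 36137243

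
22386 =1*22386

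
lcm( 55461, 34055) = 1941135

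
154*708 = 109032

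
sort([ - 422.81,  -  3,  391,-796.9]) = [ - 796.9, - 422.81,  -  3,391 ]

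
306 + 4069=4375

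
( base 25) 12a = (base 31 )M3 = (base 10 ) 685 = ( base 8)1255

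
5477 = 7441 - 1964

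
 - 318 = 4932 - 5250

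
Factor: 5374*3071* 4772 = 78754959688 = 2^3*37^1*83^1*1193^1*2687^1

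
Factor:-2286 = -2^1*3^2 * 127^1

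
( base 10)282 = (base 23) c6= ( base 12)1B6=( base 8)432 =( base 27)AC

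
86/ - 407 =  - 86/407 = -  0.21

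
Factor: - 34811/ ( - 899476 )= 2^(  -  2 ) * 7^1 *4973^1*224869^(- 1 ) 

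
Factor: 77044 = 2^2*11^1*17^1*103^1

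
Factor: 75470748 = 2^2*3^1*6289229^1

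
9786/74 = 4893/37 = 132.24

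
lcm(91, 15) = 1365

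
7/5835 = 7/5835  =  0.00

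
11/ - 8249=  - 11/8249= - 0.00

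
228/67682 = 114/33841 = 0.00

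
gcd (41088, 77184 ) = 384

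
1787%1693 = 94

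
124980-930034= - 805054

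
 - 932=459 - 1391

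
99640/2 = 49820 = 49820.00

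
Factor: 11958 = 2^1*3^1*1993^1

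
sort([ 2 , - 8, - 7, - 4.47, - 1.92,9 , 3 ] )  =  [ - 8, - 7, - 4.47, - 1.92,2,3,9] 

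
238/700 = 17/50 = 0.34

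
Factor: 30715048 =2^3*7^1*13^1*31^1*1361^1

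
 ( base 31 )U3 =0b1110100101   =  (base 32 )t5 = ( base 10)933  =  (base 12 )659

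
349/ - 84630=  - 349/84630 = -0.00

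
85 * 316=26860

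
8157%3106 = 1945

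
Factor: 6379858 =2^1*19^1*167891^1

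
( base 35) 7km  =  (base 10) 9297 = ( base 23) hd5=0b10010001010001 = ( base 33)8HO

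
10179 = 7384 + 2795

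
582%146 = 144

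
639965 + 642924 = 1282889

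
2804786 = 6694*419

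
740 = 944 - 204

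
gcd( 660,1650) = 330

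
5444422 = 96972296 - 91527874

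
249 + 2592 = 2841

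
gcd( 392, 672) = 56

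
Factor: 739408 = 2^4  *  37^1*1249^1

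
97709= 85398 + 12311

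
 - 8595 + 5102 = - 3493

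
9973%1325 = 698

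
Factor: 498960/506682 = 840/853 = 2^3*3^1*5^1*7^1 * 853^(-1) 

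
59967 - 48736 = 11231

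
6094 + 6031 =12125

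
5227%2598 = 31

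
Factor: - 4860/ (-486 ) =2^1*5^1 = 10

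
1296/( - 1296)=-1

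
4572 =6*762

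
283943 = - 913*( - 311)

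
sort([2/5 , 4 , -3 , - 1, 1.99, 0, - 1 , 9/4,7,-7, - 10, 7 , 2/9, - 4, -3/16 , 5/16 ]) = [ - 10,-7, - 4 , - 3, - 1, - 1, - 3/16,0, 2/9, 5/16 , 2/5, 1.99,9/4, 4, 7, 7 ]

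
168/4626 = 28/771 = 0.04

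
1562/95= 16+42/95 = 16.44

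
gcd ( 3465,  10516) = 11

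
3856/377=3856/377 = 10.23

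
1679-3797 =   -  2118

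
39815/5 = 7963 = 7963.00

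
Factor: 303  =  3^1* 101^1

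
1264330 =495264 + 769066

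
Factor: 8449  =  7^1* 17^1*71^1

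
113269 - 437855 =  - 324586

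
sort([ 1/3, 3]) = [ 1/3,3 ]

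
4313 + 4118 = 8431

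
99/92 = 1+7/92=1.08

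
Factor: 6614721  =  3^2*97^1*7577^1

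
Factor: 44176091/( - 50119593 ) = -3^(-1 ) * 4909^1*8999^1*16706531^(-1 ) 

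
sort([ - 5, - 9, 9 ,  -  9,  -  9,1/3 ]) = [ - 9,- 9, - 9, - 5, 1/3, 9]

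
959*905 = 867895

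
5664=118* 48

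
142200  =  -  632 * ( - 225 ) 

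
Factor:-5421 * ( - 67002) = 363217842 = 2^1 * 3^2*13^2  *  139^1*859^1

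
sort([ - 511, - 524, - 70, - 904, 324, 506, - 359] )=[ - 904,-524, - 511 , - 359, - 70,324 , 506]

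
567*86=48762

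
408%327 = 81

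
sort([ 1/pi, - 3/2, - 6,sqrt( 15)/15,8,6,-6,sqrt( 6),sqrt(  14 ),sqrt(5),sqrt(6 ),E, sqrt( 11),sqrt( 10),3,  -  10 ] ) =[ - 10,  -  6, - 6, - 3/2, sqrt( 15)/15, 1/pi, sqrt( 5 ),sqrt( 6), sqrt( 6 ),E,3,sqrt(10 ),sqrt(11 ), sqrt( 14 ) , 6,8]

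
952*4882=4647664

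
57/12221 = 57/12221 = 0.00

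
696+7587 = 8283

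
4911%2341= 229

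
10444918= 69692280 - 59247362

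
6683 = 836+5847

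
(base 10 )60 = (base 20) 30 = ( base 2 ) 111100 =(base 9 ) 66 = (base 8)74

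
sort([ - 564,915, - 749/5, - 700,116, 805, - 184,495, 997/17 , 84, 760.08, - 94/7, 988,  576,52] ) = [ - 700, - 564, - 184, - 749/5, -94/7, 52,  997/17,84, 116,495,  576,760.08, 805,  915,988] 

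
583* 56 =32648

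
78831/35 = 2252 + 11/35=2252.31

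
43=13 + 30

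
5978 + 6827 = 12805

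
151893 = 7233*21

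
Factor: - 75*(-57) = 4275 = 3^2*5^2*19^1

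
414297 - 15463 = 398834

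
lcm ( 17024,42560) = 85120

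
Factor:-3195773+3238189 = 2^4 * 11^1*241^1 = 42416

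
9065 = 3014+6051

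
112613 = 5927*19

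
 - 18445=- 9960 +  - 8485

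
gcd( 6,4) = 2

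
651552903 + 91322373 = 742875276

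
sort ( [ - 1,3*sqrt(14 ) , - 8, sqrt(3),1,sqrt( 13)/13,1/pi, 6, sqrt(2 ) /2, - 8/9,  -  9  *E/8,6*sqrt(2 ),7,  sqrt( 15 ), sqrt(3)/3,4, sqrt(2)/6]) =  [ -8, - 9 * E/8, - 1, - 8/9,sqrt(2) /6, sqrt( 13)/13, 1/pi,sqrt(3)/3, sqrt(2 ) /2,1, sqrt( 3),  sqrt(15 ), 4, 6, 7, 6*sqrt (2),3* sqrt(14 ) ]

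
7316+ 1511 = 8827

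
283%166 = 117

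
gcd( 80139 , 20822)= 1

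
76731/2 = 76731/2= 38365.50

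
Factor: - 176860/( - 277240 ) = 37/58  =  2^( - 1) * 29^( - 1 )*37^1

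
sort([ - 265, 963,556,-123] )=[-265, - 123, 556,963] 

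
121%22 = 11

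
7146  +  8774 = 15920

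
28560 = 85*336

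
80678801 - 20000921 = 60677880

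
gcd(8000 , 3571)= 1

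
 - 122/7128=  - 61/3564 = -  0.02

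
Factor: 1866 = 2^1*  3^1*311^1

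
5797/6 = 966 +1/6 = 966.17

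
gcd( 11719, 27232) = 1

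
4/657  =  4/657 = 0.01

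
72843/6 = 12140 + 1/2= 12140.50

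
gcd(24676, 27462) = 398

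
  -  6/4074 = -1/679 = -  0.00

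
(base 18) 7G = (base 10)142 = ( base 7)262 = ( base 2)10001110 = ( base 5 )1032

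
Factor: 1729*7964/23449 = 2^2 * 7^1 * 11^1 * 13^1*19^1*131^( - 1 )*179^( - 1 )*181^1= 13769756/23449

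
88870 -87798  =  1072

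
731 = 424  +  307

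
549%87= 27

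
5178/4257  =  1726/1419 = 1.22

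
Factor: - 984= - 2^3*3^1*41^1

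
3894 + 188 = 4082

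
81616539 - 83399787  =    -  1783248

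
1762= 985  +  777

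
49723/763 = 65+128/763 = 65.17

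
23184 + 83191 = 106375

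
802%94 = 50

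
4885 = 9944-5059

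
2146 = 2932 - 786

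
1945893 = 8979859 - 7033966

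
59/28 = 2+3/28 = 2.11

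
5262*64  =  336768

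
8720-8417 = 303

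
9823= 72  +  9751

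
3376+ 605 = 3981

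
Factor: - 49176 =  - 2^3*3^2*683^1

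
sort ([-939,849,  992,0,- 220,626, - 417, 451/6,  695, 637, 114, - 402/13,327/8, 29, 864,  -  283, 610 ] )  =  [-939,  -  417,  -  283, - 220,-402/13,0 , 29,327/8,451/6, 114,610, 626 , 637,695, 849,864, 992]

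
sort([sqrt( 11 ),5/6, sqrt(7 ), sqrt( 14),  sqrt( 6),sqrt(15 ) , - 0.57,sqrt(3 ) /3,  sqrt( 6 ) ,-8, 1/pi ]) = [ - 8, - 0.57, 1/pi,sqrt( 3 )/3,  5/6,sqrt( 6 ),  sqrt(6 ),sqrt( 7) , sqrt (11) , sqrt(14),sqrt( 15 )] 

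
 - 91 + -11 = - 102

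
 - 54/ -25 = 2 + 4/25 = 2.16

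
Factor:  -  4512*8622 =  - 2^6*3^3*47^1 * 479^1 = - 38902464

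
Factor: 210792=2^3*3^1*8783^1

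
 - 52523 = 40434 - 92957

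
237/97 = 237/97 =2.44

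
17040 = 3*5680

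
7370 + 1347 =8717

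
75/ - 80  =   - 1 + 1/16=- 0.94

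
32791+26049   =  58840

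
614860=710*866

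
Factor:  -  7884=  - 2^2*3^3*73^1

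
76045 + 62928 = 138973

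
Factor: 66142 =2^1*33071^1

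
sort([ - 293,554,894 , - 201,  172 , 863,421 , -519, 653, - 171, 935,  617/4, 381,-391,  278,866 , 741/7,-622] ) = [ - 622,  -  519 , - 391, - 293,-201, -171, 741/7, 617/4,  172, 278, 381, 421 , 554,653,863, 866 , 894,935 ]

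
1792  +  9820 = 11612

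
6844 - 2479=4365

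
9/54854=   9/54854 =0.00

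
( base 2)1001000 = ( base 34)24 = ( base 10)72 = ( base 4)1020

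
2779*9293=25825247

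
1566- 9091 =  - 7525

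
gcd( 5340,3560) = 1780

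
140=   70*2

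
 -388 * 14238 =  - 5524344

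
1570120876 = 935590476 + 634530400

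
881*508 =447548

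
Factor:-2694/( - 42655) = 2^1*3^1* 5^(- 1 )*19^( - 1) =6/95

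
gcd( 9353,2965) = 1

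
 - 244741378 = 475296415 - 720037793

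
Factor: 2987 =29^1 * 103^1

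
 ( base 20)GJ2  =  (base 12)3b12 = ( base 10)6782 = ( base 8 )15176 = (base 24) bie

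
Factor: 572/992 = 143/248  =  2^ (  -  3 ) * 11^1* 13^1*31^ (-1) 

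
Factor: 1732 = 2^2*433^1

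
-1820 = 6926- 8746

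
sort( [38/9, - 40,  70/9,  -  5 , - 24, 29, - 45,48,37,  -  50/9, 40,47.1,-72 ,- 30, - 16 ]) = [ - 72,-45,-40, - 30, - 24,-16, - 50/9,-5,38/9,70/9  ,  29,37 , 40,47.1, 48 ] 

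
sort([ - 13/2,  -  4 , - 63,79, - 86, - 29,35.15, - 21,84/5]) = [ - 86, - 63, - 29, - 21,  -  13/2, - 4, 84/5,  35.15,79]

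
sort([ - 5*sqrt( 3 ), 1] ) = [ -5 * sqrt(3 ), 1 ]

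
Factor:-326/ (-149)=2^1*149^(  -  1)*163^1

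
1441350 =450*3203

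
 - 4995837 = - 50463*99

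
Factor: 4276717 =29^1*89^1*1657^1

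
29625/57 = 9875/19=519.74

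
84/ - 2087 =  - 84/2087 = - 0.04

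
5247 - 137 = 5110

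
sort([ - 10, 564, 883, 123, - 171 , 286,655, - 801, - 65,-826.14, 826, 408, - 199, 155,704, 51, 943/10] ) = [-826.14,-801, - 199, - 171,-65,-10, 51,  943/10,  123, 155 , 286, 408,564,655,  704, 826,  883]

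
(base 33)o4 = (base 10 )796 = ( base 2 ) 1100011100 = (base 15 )381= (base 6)3404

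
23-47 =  - 24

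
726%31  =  13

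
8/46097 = 8/46097 = 0.00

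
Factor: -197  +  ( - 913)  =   - 2^1*3^1*5^1*37^1= - 1110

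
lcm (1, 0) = 0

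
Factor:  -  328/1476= - 2^1 * 3^ ( - 2) =- 2/9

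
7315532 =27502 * 266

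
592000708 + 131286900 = 723287608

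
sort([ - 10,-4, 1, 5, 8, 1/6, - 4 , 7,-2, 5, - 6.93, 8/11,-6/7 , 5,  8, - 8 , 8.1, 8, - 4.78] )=[ - 10, - 8,  -  6.93, - 4.78, - 4, - 4, - 2, - 6/7,1/6,8/11,1,5 , 5,5, 7, 8,8,8,8.1]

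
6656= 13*512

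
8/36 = 2/9 = 0.22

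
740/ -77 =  - 740/77 = - 9.61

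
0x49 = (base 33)27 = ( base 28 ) 2H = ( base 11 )67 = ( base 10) 73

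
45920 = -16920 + 62840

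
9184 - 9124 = 60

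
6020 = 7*860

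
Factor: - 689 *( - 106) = 2^1*  13^1*53^2 =73034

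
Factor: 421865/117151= 5^1 * 139^1*193^ ( -1 ) =695/193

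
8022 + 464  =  8486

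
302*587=177274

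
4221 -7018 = - 2797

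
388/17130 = 194/8565= 0.02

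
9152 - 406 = 8746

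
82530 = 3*27510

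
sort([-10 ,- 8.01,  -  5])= [ - 10, - 8.01, - 5]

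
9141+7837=16978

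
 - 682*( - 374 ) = 255068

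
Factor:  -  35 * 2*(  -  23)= 2^1*5^1*7^1*23^1= 1610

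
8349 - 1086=7263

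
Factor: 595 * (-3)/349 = -3^1*5^1*7^1*17^1*349^( - 1)  =  -1785/349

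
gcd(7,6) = 1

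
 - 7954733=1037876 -8992609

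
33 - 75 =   -  42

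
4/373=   4/373 =0.01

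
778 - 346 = 432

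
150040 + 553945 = 703985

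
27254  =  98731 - 71477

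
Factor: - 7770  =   - 2^1*3^1 * 5^1*7^1*37^1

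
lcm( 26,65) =130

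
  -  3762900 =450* (-8362 ) 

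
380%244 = 136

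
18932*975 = 18458700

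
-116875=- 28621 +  - 88254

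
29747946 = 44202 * 673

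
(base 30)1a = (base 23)1h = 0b101000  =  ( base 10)40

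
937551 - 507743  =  429808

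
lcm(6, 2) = 6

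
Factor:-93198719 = - 1171^1*79589^1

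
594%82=20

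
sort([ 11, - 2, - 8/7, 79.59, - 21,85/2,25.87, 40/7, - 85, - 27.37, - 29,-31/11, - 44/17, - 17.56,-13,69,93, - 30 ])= [ - 85, - 30, - 29, - 27.37, - 21,-17.56, - 13, - 31/11  , - 44/17, -2, - 8/7 , 40/7, 11,25.87, 85/2,  69,79.59,93] 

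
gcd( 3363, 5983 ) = 1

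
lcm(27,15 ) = 135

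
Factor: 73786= 2^1*79^1*467^1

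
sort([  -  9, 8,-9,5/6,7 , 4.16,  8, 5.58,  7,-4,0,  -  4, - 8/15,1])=[  -  9,-9, -4 ,-4, -8/15,0,5/6,1,4.16,5.58,7,7,8, 8]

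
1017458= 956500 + 60958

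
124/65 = 1 + 59/65 = 1.91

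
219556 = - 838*( - 262)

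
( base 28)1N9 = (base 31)1FB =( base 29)1KG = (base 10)1437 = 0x59D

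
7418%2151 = 965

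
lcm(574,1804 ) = 12628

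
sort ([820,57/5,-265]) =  [-265,57/5,820]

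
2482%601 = 78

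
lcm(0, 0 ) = 0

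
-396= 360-756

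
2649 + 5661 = 8310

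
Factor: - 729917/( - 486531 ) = 3^( - 2)* 311^1*  2347^1*54059^( - 1 ) 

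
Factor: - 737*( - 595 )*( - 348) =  - 152603220 = - 2^2*3^1*5^1*7^1*11^1*17^1*29^1* 67^1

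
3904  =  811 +3093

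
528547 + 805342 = 1333889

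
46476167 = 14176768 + 32299399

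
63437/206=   307 + 195/206 = 307.95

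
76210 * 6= 457260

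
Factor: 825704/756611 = 968/887  =  2^3*11^2*887^( - 1) 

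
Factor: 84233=131^1*643^1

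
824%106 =82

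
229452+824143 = 1053595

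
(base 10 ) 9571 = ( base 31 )9TN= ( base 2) 10010101100011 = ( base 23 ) I23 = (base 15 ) 2c81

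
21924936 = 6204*3534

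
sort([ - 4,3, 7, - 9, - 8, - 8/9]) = [ - 9, - 8, - 4,- 8/9, 3 , 7]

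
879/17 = 879/17 =51.71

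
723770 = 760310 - 36540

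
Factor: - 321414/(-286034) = 3^1*7^(  -  1 )*20431^( - 1)*53569^1 = 160707/143017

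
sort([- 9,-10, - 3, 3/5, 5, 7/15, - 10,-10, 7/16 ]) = [ -10, - 10  , - 10,-9,-3,7/16,  7/15, 3/5,5]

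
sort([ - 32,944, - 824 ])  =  [ - 824, - 32, 944 ] 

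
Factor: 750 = 2^1*3^1 * 5^3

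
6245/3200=1+ 609/640 = 1.95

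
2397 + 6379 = 8776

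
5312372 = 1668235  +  3644137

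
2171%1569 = 602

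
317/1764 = 317/1764 = 0.18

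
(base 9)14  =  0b1101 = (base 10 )13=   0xd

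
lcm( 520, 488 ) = 31720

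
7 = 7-0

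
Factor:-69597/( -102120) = 2^ ( - 3)*3^1*5^( - 1)*11^1*19^1*23^(  -  1) = 627/920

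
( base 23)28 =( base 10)54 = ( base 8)66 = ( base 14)3C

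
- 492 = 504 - 996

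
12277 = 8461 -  - 3816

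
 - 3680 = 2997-6677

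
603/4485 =201/1495 =0.13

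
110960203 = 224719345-113759142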